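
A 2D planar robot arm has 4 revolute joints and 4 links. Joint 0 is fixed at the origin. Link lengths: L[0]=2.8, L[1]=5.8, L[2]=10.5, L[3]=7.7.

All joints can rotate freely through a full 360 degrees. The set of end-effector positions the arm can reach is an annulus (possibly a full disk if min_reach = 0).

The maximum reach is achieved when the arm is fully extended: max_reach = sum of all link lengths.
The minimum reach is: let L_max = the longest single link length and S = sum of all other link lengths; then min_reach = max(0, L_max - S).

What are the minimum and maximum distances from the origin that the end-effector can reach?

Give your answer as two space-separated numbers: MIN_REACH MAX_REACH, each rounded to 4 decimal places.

Answer: 0.0000 26.8000

Derivation:
Link lengths: [2.8, 5.8, 10.5, 7.7]
max_reach = 2.8 + 5.8 + 10.5 + 7.7 = 26.8
L_max = max([2.8, 5.8, 10.5, 7.7]) = 10.5
S (sum of others) = 26.8 - 10.5 = 16.3
min_reach = max(0, 10.5 - 16.3) = max(0, -5.8) = 0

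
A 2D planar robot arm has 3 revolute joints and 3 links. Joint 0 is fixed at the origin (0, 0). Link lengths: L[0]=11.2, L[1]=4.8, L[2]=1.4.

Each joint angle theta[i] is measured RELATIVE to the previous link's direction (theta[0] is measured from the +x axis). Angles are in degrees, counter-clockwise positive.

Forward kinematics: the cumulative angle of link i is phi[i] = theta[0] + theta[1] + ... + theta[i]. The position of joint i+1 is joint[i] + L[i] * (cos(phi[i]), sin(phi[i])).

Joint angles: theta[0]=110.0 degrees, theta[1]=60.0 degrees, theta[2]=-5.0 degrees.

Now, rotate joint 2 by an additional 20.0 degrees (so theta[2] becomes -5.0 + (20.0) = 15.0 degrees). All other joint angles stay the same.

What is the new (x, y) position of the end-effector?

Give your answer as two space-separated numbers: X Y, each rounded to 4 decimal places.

joint[0] = (0.0000, 0.0000)  (base)
link 0: phi[0] = 110 = 110 deg
  cos(110 deg) = -0.3420, sin(110 deg) = 0.9397
  joint[1] = (0.0000, 0.0000) + 11.2 * (-0.3420, 0.9397) = (0.0000 + -3.8306, 0.0000 + 10.5246) = (-3.8306, 10.5246)
link 1: phi[1] = 110 + 60 = 170 deg
  cos(170 deg) = -0.9848, sin(170 deg) = 0.1736
  joint[2] = (-3.8306, 10.5246) + 4.8 * (-0.9848, 0.1736) = (-3.8306 + -4.7271, 10.5246 + 0.8335) = (-8.5577, 11.3581)
link 2: phi[2] = 110 + 60 + 15 = 185 deg
  cos(185 deg) = -0.9962, sin(185 deg) = -0.0872
  joint[3] = (-8.5577, 11.3581) + 1.4 * (-0.9962, -0.0872) = (-8.5577 + -1.3947, 11.3581 + -0.1220) = (-9.9524, 11.2361)
End effector: (-9.9524, 11.2361)

Answer: -9.9524 11.2361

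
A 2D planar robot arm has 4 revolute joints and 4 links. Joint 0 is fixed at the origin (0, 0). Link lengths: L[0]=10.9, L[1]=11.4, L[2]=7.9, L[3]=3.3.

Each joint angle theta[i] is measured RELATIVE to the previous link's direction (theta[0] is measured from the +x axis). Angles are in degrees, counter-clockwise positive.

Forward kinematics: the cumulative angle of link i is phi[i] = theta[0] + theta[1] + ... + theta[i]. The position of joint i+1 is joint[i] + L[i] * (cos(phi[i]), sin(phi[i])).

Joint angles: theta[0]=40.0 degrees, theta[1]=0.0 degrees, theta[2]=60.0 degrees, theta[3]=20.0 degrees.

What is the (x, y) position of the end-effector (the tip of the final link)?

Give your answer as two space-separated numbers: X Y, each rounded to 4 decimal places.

Answer: 14.0610 24.9720

Derivation:
joint[0] = (0.0000, 0.0000)  (base)
link 0: phi[0] = 40 = 40 deg
  cos(40 deg) = 0.7660, sin(40 deg) = 0.6428
  joint[1] = (0.0000, 0.0000) + 10.9 * (0.7660, 0.6428) = (0.0000 + 8.3499, 0.0000 + 7.0064) = (8.3499, 7.0064)
link 1: phi[1] = 40 + 0 = 40 deg
  cos(40 deg) = 0.7660, sin(40 deg) = 0.6428
  joint[2] = (8.3499, 7.0064) + 11.4 * (0.7660, 0.6428) = (8.3499 + 8.7329, 7.0064 + 7.3278) = (17.0828, 14.3342)
link 2: phi[2] = 40 + 0 + 60 = 100 deg
  cos(100 deg) = -0.1736, sin(100 deg) = 0.9848
  joint[3] = (17.0828, 14.3342) + 7.9 * (-0.1736, 0.9848) = (17.0828 + -1.3718, 14.3342 + 7.7800) = (15.7110, 22.1141)
link 3: phi[3] = 40 + 0 + 60 + 20 = 120 deg
  cos(120 deg) = -0.5000, sin(120 deg) = 0.8660
  joint[4] = (15.7110, 22.1141) + 3.3 * (-0.5000, 0.8660) = (15.7110 + -1.6500, 22.1141 + 2.8579) = (14.0610, 24.9720)
End effector: (14.0610, 24.9720)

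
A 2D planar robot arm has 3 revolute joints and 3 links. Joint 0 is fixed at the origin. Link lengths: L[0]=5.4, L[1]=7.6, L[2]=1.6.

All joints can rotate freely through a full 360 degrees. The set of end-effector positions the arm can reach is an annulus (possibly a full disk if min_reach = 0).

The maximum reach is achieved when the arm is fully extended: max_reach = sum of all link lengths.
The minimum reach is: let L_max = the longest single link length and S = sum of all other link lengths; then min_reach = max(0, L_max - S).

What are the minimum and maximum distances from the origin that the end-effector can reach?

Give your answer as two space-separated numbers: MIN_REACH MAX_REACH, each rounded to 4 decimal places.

Answer: 0.6000 14.6000

Derivation:
Link lengths: [5.4, 7.6, 1.6]
max_reach = 5.4 + 7.6 + 1.6 = 14.6
L_max = max([5.4, 7.6, 1.6]) = 7.6
S (sum of others) = 14.6 - 7.6 = 7
min_reach = max(0, 7.6 - 7) = max(0, 0.6) = 0.6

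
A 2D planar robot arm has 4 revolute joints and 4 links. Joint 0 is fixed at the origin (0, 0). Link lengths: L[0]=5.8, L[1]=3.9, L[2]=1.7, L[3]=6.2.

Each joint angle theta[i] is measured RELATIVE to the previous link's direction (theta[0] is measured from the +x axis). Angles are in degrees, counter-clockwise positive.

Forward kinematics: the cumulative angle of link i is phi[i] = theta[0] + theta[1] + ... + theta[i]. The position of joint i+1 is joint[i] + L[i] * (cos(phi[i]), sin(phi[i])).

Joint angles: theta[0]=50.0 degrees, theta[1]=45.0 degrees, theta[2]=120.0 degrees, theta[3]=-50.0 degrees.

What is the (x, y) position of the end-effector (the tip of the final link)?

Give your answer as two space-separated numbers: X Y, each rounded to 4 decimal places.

joint[0] = (0.0000, 0.0000)  (base)
link 0: phi[0] = 50 = 50 deg
  cos(50 deg) = 0.6428, sin(50 deg) = 0.7660
  joint[1] = (0.0000, 0.0000) + 5.8 * (0.6428, 0.7660) = (0.0000 + 3.7282, 0.0000 + 4.4431) = (3.7282, 4.4431)
link 1: phi[1] = 50 + 45 = 95 deg
  cos(95 deg) = -0.0872, sin(95 deg) = 0.9962
  joint[2] = (3.7282, 4.4431) + 3.9 * (-0.0872, 0.9962) = (3.7282 + -0.3399, 4.4431 + 3.8852) = (3.3883, 8.3282)
link 2: phi[2] = 50 + 45 + 120 = 215 deg
  cos(215 deg) = -0.8192, sin(215 deg) = -0.5736
  joint[3] = (3.3883, 8.3282) + 1.7 * (-0.8192, -0.5736) = (3.3883 + -1.3926, 8.3282 + -0.9751) = (1.9957, 7.3531)
link 3: phi[3] = 50 + 45 + 120 + -50 = 165 deg
  cos(165 deg) = -0.9659, sin(165 deg) = 0.2588
  joint[4] = (1.9957, 7.3531) + 6.2 * (-0.9659, 0.2588) = (1.9957 + -5.9887, 7.3531 + 1.6047) = (-3.9930, 8.9578)
End effector: (-3.9930, 8.9578)

Answer: -3.9930 8.9578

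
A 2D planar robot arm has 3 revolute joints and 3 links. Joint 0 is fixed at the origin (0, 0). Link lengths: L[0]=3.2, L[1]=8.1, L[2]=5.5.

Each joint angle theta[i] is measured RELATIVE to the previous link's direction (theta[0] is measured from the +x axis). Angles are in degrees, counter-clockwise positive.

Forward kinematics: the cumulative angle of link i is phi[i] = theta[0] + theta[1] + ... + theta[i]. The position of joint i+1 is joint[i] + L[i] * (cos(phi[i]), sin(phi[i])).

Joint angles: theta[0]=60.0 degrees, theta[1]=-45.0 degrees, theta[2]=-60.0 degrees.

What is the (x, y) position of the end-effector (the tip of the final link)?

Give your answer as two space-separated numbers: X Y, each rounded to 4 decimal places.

joint[0] = (0.0000, 0.0000)  (base)
link 0: phi[0] = 60 = 60 deg
  cos(60 deg) = 0.5000, sin(60 deg) = 0.8660
  joint[1] = (0.0000, 0.0000) + 3.2 * (0.5000, 0.8660) = (0.0000 + 1.6000, 0.0000 + 2.7713) = (1.6000, 2.7713)
link 1: phi[1] = 60 + -45 = 15 deg
  cos(15 deg) = 0.9659, sin(15 deg) = 0.2588
  joint[2] = (1.6000, 2.7713) + 8.1 * (0.9659, 0.2588) = (1.6000 + 7.8240, 2.7713 + 2.0964) = (9.4240, 4.8677)
link 2: phi[2] = 60 + -45 + -60 = -45 deg
  cos(-45 deg) = 0.7071, sin(-45 deg) = -0.7071
  joint[3] = (9.4240, 4.8677) + 5.5 * (0.7071, -0.7071) = (9.4240 + 3.8891, 4.8677 + -3.8891) = (13.3131, 0.9786)
End effector: (13.3131, 0.9786)

Answer: 13.3131 0.9786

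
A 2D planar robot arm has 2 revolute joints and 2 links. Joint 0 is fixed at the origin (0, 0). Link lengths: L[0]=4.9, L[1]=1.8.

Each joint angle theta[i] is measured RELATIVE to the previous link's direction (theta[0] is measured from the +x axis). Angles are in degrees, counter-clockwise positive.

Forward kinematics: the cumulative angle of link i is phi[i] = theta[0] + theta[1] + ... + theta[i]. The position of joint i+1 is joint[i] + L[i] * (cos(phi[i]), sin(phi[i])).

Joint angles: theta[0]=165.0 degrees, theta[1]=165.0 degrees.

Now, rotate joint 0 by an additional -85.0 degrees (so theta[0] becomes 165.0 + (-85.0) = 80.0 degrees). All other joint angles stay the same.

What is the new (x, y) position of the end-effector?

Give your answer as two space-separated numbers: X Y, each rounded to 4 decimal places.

Answer: 0.0902 3.1942

Derivation:
joint[0] = (0.0000, 0.0000)  (base)
link 0: phi[0] = 80 = 80 deg
  cos(80 deg) = 0.1736, sin(80 deg) = 0.9848
  joint[1] = (0.0000, 0.0000) + 4.9 * (0.1736, 0.9848) = (0.0000 + 0.8509, 0.0000 + 4.8256) = (0.8509, 4.8256)
link 1: phi[1] = 80 + 165 = 245 deg
  cos(245 deg) = -0.4226, sin(245 deg) = -0.9063
  joint[2] = (0.8509, 4.8256) + 1.8 * (-0.4226, -0.9063) = (0.8509 + -0.7607, 4.8256 + -1.6314) = (0.0902, 3.1942)
End effector: (0.0902, 3.1942)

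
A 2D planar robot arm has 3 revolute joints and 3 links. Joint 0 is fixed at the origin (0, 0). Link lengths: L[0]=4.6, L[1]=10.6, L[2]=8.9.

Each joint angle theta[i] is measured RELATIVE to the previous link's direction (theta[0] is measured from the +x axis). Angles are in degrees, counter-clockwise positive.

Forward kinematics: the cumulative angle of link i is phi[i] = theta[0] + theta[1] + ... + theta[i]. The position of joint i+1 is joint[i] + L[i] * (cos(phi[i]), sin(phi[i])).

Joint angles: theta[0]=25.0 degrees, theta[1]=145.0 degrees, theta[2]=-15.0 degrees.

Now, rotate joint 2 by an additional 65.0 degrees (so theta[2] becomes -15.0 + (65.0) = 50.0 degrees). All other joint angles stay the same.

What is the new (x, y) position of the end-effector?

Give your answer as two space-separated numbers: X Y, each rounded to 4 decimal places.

joint[0] = (0.0000, 0.0000)  (base)
link 0: phi[0] = 25 = 25 deg
  cos(25 deg) = 0.9063, sin(25 deg) = 0.4226
  joint[1] = (0.0000, 0.0000) + 4.6 * (0.9063, 0.4226) = (0.0000 + 4.1690, 0.0000 + 1.9440) = (4.1690, 1.9440)
link 1: phi[1] = 25 + 145 = 170 deg
  cos(170 deg) = -0.9848, sin(170 deg) = 0.1736
  joint[2] = (4.1690, 1.9440) + 10.6 * (-0.9848, 0.1736) = (4.1690 + -10.4390, 1.9440 + 1.8407) = (-6.2699, 3.7847)
link 2: phi[2] = 25 + 145 + 50 = 220 deg
  cos(220 deg) = -0.7660, sin(220 deg) = -0.6428
  joint[3] = (-6.2699, 3.7847) + 8.9 * (-0.7660, -0.6428) = (-6.2699 + -6.8178, 3.7847 + -5.7208) = (-13.0877, -1.9361)
End effector: (-13.0877, -1.9361)

Answer: -13.0877 -1.9361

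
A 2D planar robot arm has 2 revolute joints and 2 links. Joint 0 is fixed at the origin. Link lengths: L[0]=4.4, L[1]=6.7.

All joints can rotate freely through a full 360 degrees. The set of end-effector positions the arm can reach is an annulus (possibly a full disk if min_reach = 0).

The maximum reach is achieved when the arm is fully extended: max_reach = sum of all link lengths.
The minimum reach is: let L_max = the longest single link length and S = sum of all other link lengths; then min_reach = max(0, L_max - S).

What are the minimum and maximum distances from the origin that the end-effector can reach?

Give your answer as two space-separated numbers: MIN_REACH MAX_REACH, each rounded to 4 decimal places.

Answer: 2.3000 11.1000

Derivation:
Link lengths: [4.4, 6.7]
max_reach = 4.4 + 6.7 = 11.1
L_max = max([4.4, 6.7]) = 6.7
S (sum of others) = 11.1 - 6.7 = 4.4
min_reach = max(0, 6.7 - 4.4) = max(0, 2.3) = 2.3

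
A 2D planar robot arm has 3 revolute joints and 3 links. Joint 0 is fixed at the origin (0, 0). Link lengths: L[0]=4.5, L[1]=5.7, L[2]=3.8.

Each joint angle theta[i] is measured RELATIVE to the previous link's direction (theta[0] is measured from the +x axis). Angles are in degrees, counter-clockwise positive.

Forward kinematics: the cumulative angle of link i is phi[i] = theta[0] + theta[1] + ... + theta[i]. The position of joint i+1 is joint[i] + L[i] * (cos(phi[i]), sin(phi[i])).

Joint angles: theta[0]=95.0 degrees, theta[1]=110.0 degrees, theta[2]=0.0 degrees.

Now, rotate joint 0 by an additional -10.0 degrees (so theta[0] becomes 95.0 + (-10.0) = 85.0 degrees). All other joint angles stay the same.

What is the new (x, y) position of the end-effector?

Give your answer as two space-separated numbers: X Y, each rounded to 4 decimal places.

Answer: -8.7841 2.0241

Derivation:
joint[0] = (0.0000, 0.0000)  (base)
link 0: phi[0] = 85 = 85 deg
  cos(85 deg) = 0.0872, sin(85 deg) = 0.9962
  joint[1] = (0.0000, 0.0000) + 4.5 * (0.0872, 0.9962) = (0.0000 + 0.3922, 0.0000 + 4.4829) = (0.3922, 4.4829)
link 1: phi[1] = 85 + 110 = 195 deg
  cos(195 deg) = -0.9659, sin(195 deg) = -0.2588
  joint[2] = (0.3922, 4.4829) + 5.7 * (-0.9659, -0.2588) = (0.3922 + -5.5058, 4.4829 + -1.4753) = (-5.1136, 3.0076)
link 2: phi[2] = 85 + 110 + 0 = 195 deg
  cos(195 deg) = -0.9659, sin(195 deg) = -0.2588
  joint[3] = (-5.1136, 3.0076) + 3.8 * (-0.9659, -0.2588) = (-5.1136 + -3.6705, 3.0076 + -0.9835) = (-8.7841, 2.0241)
End effector: (-8.7841, 2.0241)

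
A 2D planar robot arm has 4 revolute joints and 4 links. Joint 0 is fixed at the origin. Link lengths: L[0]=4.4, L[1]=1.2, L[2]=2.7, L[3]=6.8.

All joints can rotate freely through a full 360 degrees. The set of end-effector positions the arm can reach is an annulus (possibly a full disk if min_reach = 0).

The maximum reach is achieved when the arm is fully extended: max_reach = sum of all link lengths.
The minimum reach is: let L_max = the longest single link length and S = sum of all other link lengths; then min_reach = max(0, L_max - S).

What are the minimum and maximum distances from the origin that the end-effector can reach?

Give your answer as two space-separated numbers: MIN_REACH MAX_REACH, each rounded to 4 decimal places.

Answer: 0.0000 15.1000

Derivation:
Link lengths: [4.4, 1.2, 2.7, 6.8]
max_reach = 4.4 + 1.2 + 2.7 + 6.8 = 15.1
L_max = max([4.4, 1.2, 2.7, 6.8]) = 6.8
S (sum of others) = 15.1 - 6.8 = 8.3
min_reach = max(0, 6.8 - 8.3) = max(0, -1.5) = 0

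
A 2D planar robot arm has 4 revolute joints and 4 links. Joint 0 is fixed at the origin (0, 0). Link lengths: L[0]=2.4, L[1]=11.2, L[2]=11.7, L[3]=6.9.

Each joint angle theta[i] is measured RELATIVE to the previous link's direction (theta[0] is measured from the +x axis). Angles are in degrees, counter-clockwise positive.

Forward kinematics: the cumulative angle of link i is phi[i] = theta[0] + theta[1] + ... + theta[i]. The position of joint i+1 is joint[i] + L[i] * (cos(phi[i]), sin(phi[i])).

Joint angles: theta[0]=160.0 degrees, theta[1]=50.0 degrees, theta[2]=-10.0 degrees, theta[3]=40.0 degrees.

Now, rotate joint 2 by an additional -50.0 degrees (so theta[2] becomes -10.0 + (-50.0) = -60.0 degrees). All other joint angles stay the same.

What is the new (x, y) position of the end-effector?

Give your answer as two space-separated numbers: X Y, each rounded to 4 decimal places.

Answer: -28.8824 -0.1273

Derivation:
joint[0] = (0.0000, 0.0000)  (base)
link 0: phi[0] = 160 = 160 deg
  cos(160 deg) = -0.9397, sin(160 deg) = 0.3420
  joint[1] = (0.0000, 0.0000) + 2.4 * (-0.9397, 0.3420) = (0.0000 + -2.2553, 0.0000 + 0.8208) = (-2.2553, 0.8208)
link 1: phi[1] = 160 + 50 = 210 deg
  cos(210 deg) = -0.8660, sin(210 deg) = -0.5000
  joint[2] = (-2.2553, 0.8208) + 11.2 * (-0.8660, -0.5000) = (-2.2553 + -9.6995, 0.8208 + -5.6000) = (-11.9547, -4.7792)
link 2: phi[2] = 160 + 50 + -60 = 150 deg
  cos(150 deg) = -0.8660, sin(150 deg) = 0.5000
  joint[3] = (-11.9547, -4.7792) + 11.7 * (-0.8660, 0.5000) = (-11.9547 + -10.1325, -4.7792 + 5.8500) = (-22.0872, 1.0708)
link 3: phi[3] = 160 + 50 + -60 + 40 = 190 deg
  cos(190 deg) = -0.9848, sin(190 deg) = -0.1736
  joint[4] = (-22.0872, 1.0708) + 6.9 * (-0.9848, -0.1736) = (-22.0872 + -6.7952, 1.0708 + -1.1982) = (-28.8824, -0.1273)
End effector: (-28.8824, -0.1273)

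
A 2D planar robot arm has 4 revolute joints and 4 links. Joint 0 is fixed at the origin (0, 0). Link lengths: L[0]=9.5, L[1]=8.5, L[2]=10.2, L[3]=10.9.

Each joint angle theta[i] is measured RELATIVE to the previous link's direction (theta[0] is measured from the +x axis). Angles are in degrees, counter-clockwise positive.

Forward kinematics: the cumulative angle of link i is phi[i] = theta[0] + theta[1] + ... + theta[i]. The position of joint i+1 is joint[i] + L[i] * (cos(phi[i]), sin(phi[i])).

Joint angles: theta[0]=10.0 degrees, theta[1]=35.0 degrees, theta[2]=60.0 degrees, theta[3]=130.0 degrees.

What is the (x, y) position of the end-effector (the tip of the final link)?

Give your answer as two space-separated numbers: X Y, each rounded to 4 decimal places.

Answer: 6.4741 8.5838

Derivation:
joint[0] = (0.0000, 0.0000)  (base)
link 0: phi[0] = 10 = 10 deg
  cos(10 deg) = 0.9848, sin(10 deg) = 0.1736
  joint[1] = (0.0000, 0.0000) + 9.5 * (0.9848, 0.1736) = (0.0000 + 9.3557, 0.0000 + 1.6497) = (9.3557, 1.6497)
link 1: phi[1] = 10 + 35 = 45 deg
  cos(45 deg) = 0.7071, sin(45 deg) = 0.7071
  joint[2] = (9.3557, 1.6497) + 8.5 * (0.7071, 0.7071) = (9.3557 + 6.0104, 1.6497 + 6.0104) = (15.3661, 7.6601)
link 2: phi[2] = 10 + 35 + 60 = 105 deg
  cos(105 deg) = -0.2588, sin(105 deg) = 0.9659
  joint[3] = (15.3661, 7.6601) + 10.2 * (-0.2588, 0.9659) = (15.3661 + -2.6400, 7.6601 + 9.8524) = (12.7261, 17.5125)
link 3: phi[3] = 10 + 35 + 60 + 130 = 235 deg
  cos(235 deg) = -0.5736, sin(235 deg) = -0.8192
  joint[4] = (12.7261, 17.5125) + 10.9 * (-0.5736, -0.8192) = (12.7261 + -6.2520, 17.5125 + -8.9288) = (6.4741, 8.5838)
End effector: (6.4741, 8.5838)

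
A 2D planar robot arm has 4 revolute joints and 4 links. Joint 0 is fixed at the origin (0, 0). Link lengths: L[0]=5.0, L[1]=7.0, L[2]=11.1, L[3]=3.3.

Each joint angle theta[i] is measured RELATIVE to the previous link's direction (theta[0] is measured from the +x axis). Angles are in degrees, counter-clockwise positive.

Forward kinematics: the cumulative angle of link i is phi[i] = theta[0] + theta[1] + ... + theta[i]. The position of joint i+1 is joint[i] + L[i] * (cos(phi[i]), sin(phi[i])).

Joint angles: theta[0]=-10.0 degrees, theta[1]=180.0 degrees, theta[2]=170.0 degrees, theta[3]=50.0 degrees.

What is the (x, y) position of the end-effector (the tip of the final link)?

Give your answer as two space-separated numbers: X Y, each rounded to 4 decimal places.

Answer: 11.3189 -1.7991

Derivation:
joint[0] = (0.0000, 0.0000)  (base)
link 0: phi[0] = -10 = -10 deg
  cos(-10 deg) = 0.9848, sin(-10 deg) = -0.1736
  joint[1] = (0.0000, 0.0000) + 5 * (0.9848, -0.1736) = (0.0000 + 4.9240, 0.0000 + -0.8682) = (4.9240, -0.8682)
link 1: phi[1] = -10 + 180 = 170 deg
  cos(170 deg) = -0.9848, sin(170 deg) = 0.1736
  joint[2] = (4.9240, -0.8682) + 7 * (-0.9848, 0.1736) = (4.9240 + -6.8937, -0.8682 + 1.2155) = (-1.9696, 0.3473)
link 2: phi[2] = -10 + 180 + 170 = 340 deg
  cos(340 deg) = 0.9397, sin(340 deg) = -0.3420
  joint[3] = (-1.9696, 0.3473) + 11.1 * (0.9397, -0.3420) = (-1.9696 + 10.4306, 0.3473 + -3.7964) = (8.4610, -3.4491)
link 3: phi[3] = -10 + 180 + 170 + 50 = 390 deg
  cos(390 deg) = 0.8660, sin(390 deg) = 0.5000
  joint[4] = (8.4610, -3.4491) + 3.3 * (0.8660, 0.5000) = (8.4610 + 2.8579, -3.4491 + 1.6500) = (11.3189, -1.7991)
End effector: (11.3189, -1.7991)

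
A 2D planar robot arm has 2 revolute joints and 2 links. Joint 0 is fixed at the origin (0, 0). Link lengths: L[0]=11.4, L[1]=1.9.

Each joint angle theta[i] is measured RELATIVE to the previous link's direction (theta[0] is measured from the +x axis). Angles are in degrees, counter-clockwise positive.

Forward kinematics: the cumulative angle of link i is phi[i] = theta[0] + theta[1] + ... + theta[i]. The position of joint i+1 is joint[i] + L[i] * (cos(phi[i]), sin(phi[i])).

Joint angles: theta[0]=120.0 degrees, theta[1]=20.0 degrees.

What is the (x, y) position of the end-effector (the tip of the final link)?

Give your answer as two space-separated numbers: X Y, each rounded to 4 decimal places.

Answer: -7.1555 11.0940

Derivation:
joint[0] = (0.0000, 0.0000)  (base)
link 0: phi[0] = 120 = 120 deg
  cos(120 deg) = -0.5000, sin(120 deg) = 0.8660
  joint[1] = (0.0000, 0.0000) + 11.4 * (-0.5000, 0.8660) = (0.0000 + -5.7000, 0.0000 + 9.8727) = (-5.7000, 9.8727)
link 1: phi[1] = 120 + 20 = 140 deg
  cos(140 deg) = -0.7660, sin(140 deg) = 0.6428
  joint[2] = (-5.7000, 9.8727) + 1.9 * (-0.7660, 0.6428) = (-5.7000 + -1.4555, 9.8727 + 1.2213) = (-7.1555, 11.0940)
End effector: (-7.1555, 11.0940)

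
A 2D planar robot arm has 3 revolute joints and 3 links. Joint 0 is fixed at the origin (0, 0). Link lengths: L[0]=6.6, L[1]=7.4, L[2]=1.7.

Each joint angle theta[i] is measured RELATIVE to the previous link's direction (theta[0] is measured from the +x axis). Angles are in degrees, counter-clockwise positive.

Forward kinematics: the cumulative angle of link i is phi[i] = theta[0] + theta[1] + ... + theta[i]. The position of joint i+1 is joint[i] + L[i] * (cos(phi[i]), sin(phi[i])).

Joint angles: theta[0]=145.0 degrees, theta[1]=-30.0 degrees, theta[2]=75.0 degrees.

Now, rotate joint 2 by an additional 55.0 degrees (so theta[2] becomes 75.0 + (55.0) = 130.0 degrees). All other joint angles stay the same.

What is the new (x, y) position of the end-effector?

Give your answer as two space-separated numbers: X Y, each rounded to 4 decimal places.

Answer: -9.2522 8.9516

Derivation:
joint[0] = (0.0000, 0.0000)  (base)
link 0: phi[0] = 145 = 145 deg
  cos(145 deg) = -0.8192, sin(145 deg) = 0.5736
  joint[1] = (0.0000, 0.0000) + 6.6 * (-0.8192, 0.5736) = (0.0000 + -5.4064, 0.0000 + 3.7856) = (-5.4064, 3.7856)
link 1: phi[1] = 145 + -30 = 115 deg
  cos(115 deg) = -0.4226, sin(115 deg) = 0.9063
  joint[2] = (-5.4064, 3.7856) + 7.4 * (-0.4226, 0.9063) = (-5.4064 + -3.1274, 3.7856 + 6.7067) = (-8.5338, 10.4923)
link 2: phi[2] = 145 + -30 + 130 = 245 deg
  cos(245 deg) = -0.4226, sin(245 deg) = -0.9063
  joint[3] = (-8.5338, 10.4923) + 1.7 * (-0.4226, -0.9063) = (-8.5338 + -0.7185, 10.4923 + -1.5407) = (-9.2522, 8.9516)
End effector: (-9.2522, 8.9516)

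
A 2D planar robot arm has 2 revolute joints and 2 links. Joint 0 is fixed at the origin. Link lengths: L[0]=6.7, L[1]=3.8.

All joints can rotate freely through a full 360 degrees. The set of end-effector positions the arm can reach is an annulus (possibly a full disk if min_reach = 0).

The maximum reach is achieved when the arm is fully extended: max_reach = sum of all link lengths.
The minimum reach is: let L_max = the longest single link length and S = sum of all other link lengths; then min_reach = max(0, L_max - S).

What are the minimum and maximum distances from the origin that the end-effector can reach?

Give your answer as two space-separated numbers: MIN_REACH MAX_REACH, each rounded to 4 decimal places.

Link lengths: [6.7, 3.8]
max_reach = 6.7 + 3.8 = 10.5
L_max = max([6.7, 3.8]) = 6.7
S (sum of others) = 10.5 - 6.7 = 3.8
min_reach = max(0, 6.7 - 3.8) = max(0, 2.9) = 2.9

Answer: 2.9000 10.5000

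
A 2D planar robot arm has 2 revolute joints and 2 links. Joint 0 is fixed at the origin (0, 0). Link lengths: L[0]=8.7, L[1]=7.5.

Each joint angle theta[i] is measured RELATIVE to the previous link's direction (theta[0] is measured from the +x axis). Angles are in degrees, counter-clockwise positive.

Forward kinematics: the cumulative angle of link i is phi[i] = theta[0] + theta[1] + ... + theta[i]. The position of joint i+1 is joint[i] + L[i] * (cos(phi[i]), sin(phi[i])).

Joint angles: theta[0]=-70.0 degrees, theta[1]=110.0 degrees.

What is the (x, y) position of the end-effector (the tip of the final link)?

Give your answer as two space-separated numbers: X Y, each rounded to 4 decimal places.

joint[0] = (0.0000, 0.0000)  (base)
link 0: phi[0] = -70 = -70 deg
  cos(-70 deg) = 0.3420, sin(-70 deg) = -0.9397
  joint[1] = (0.0000, 0.0000) + 8.7 * (0.3420, -0.9397) = (0.0000 + 2.9756, 0.0000 + -8.1753) = (2.9756, -8.1753)
link 1: phi[1] = -70 + 110 = 40 deg
  cos(40 deg) = 0.7660, sin(40 deg) = 0.6428
  joint[2] = (2.9756, -8.1753) + 7.5 * (0.7660, 0.6428) = (2.9756 + 5.7453, -8.1753 + 4.8209) = (8.7209, -3.3544)
End effector: (8.7209, -3.3544)

Answer: 8.7209 -3.3544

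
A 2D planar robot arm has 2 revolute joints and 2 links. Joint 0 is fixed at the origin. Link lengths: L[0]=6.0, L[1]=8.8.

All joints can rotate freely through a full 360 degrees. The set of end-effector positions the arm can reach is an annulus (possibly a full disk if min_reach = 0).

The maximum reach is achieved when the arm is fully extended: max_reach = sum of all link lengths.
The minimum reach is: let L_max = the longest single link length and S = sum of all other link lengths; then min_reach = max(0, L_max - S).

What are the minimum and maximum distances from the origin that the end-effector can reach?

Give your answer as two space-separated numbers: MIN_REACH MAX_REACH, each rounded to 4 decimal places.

Link lengths: [6.0, 8.8]
max_reach = 6 + 8.8 = 14.8
L_max = max([6.0, 8.8]) = 8.8
S (sum of others) = 14.8 - 8.8 = 6
min_reach = max(0, 8.8 - 6) = max(0, 2.8) = 2.8

Answer: 2.8000 14.8000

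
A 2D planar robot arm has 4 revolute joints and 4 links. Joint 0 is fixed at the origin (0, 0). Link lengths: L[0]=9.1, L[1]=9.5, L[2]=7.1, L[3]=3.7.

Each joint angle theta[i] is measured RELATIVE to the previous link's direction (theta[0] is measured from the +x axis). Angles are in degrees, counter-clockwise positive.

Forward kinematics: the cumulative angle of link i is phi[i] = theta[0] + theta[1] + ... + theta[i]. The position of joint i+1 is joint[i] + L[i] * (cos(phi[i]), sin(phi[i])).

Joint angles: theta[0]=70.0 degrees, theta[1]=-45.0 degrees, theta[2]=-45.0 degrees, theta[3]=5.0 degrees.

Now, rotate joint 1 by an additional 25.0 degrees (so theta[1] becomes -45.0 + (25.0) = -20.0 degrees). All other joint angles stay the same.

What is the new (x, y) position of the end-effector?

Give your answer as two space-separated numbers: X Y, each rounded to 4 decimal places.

joint[0] = (0.0000, 0.0000)  (base)
link 0: phi[0] = 70 = 70 deg
  cos(70 deg) = 0.3420, sin(70 deg) = 0.9397
  joint[1] = (0.0000, 0.0000) + 9.1 * (0.3420, 0.9397) = (0.0000 + 3.1124, 0.0000 + 8.5512) = (3.1124, 8.5512)
link 1: phi[1] = 70 + -20 = 50 deg
  cos(50 deg) = 0.6428, sin(50 deg) = 0.7660
  joint[2] = (3.1124, 8.5512) + 9.5 * (0.6428, 0.7660) = (3.1124 + 6.1065, 8.5512 + 7.2774) = (9.2189, 15.8286)
link 2: phi[2] = 70 + -20 + -45 = 5 deg
  cos(5 deg) = 0.9962, sin(5 deg) = 0.0872
  joint[3] = (9.2189, 15.8286) + 7.1 * (0.9962, 0.0872) = (9.2189 + 7.0730, 15.8286 + 0.6188) = (16.2918, 16.4474)
link 3: phi[3] = 70 + -20 + -45 + 5 = 10 deg
  cos(10 deg) = 0.9848, sin(10 deg) = 0.1736
  joint[4] = (16.2918, 16.4474) + 3.7 * (0.9848, 0.1736) = (16.2918 + 3.6438, 16.4474 + 0.6425) = (19.9356, 17.0899)
End effector: (19.9356, 17.0899)

Answer: 19.9356 17.0899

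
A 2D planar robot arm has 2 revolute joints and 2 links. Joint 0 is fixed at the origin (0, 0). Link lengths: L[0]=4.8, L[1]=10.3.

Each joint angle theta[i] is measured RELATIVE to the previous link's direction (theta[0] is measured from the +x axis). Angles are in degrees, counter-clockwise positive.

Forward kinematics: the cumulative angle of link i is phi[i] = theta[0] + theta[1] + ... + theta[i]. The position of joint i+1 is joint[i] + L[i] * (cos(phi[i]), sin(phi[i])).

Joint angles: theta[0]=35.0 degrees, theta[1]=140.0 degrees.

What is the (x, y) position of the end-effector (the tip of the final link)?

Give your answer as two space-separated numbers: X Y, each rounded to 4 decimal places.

joint[0] = (0.0000, 0.0000)  (base)
link 0: phi[0] = 35 = 35 deg
  cos(35 deg) = 0.8192, sin(35 deg) = 0.5736
  joint[1] = (0.0000, 0.0000) + 4.8 * (0.8192, 0.5736) = (0.0000 + 3.9319, 0.0000 + 2.7532) = (3.9319, 2.7532)
link 1: phi[1] = 35 + 140 = 175 deg
  cos(175 deg) = -0.9962, sin(175 deg) = 0.0872
  joint[2] = (3.9319, 2.7532) + 10.3 * (-0.9962, 0.0872) = (3.9319 + -10.2608, 2.7532 + 0.8977) = (-6.3289, 3.6509)
End effector: (-6.3289, 3.6509)

Answer: -6.3289 3.6509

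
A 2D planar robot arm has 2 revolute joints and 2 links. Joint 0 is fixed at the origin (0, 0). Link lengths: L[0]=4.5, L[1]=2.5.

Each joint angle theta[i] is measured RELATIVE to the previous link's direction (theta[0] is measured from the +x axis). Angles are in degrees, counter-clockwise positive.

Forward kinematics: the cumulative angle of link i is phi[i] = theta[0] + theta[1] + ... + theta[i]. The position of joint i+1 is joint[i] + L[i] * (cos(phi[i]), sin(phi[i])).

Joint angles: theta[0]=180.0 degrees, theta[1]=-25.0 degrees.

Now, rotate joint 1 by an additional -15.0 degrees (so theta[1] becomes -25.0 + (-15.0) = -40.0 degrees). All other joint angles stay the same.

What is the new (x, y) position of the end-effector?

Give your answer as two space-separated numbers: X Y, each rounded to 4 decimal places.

joint[0] = (0.0000, 0.0000)  (base)
link 0: phi[0] = 180 = 180 deg
  cos(180 deg) = -1.0000, sin(180 deg) = 0.0000
  joint[1] = (0.0000, 0.0000) + 4.5 * (-1.0000, 0.0000) = (0.0000 + -4.5000, 0.0000 + 0.0000) = (-4.5000, 0.0000)
link 1: phi[1] = 180 + -40 = 140 deg
  cos(140 deg) = -0.7660, sin(140 deg) = 0.6428
  joint[2] = (-4.5000, 0.0000) + 2.5 * (-0.7660, 0.6428) = (-4.5000 + -1.9151, 0.0000 + 1.6070) = (-6.4151, 1.6070)
End effector: (-6.4151, 1.6070)

Answer: -6.4151 1.6070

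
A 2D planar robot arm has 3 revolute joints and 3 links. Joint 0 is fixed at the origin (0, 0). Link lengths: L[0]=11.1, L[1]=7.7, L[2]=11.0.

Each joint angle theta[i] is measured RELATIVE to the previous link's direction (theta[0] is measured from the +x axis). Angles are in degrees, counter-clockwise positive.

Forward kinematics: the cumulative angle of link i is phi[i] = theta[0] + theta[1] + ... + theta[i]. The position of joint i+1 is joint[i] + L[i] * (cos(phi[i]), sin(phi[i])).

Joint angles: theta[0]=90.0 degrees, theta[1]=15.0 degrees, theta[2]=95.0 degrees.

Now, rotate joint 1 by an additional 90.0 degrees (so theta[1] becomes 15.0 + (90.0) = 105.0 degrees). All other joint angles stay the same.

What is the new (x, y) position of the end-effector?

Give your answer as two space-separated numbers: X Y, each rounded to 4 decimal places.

Answer: -3.6754 -1.2295

Derivation:
joint[0] = (0.0000, 0.0000)  (base)
link 0: phi[0] = 90 = 90 deg
  cos(90 deg) = 0.0000, sin(90 deg) = 1.0000
  joint[1] = (0.0000, 0.0000) + 11.1 * (0.0000, 1.0000) = (0.0000 + 0.0000, 0.0000 + 11.1000) = (0.0000, 11.1000)
link 1: phi[1] = 90 + 105 = 195 deg
  cos(195 deg) = -0.9659, sin(195 deg) = -0.2588
  joint[2] = (0.0000, 11.1000) + 7.7 * (-0.9659, -0.2588) = (0.0000 + -7.4376, 11.1000 + -1.9929) = (-7.4376, 9.1071)
link 2: phi[2] = 90 + 105 + 95 = 290 deg
  cos(290 deg) = 0.3420, sin(290 deg) = -0.9397
  joint[3] = (-7.4376, 9.1071) + 11 * (0.3420, -0.9397) = (-7.4376 + 3.7622, 9.1071 + -10.3366) = (-3.6754, -1.2295)
End effector: (-3.6754, -1.2295)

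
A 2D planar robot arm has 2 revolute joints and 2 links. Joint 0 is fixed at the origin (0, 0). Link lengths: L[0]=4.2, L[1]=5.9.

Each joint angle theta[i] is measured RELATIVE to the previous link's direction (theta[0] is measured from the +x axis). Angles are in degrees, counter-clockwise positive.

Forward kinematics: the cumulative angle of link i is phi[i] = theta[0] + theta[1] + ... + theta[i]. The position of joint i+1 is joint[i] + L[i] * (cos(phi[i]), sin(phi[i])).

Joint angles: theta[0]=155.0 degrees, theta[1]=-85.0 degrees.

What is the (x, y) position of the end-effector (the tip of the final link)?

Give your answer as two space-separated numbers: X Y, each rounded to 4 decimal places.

Answer: -1.7886 7.3192

Derivation:
joint[0] = (0.0000, 0.0000)  (base)
link 0: phi[0] = 155 = 155 deg
  cos(155 deg) = -0.9063, sin(155 deg) = 0.4226
  joint[1] = (0.0000, 0.0000) + 4.2 * (-0.9063, 0.4226) = (0.0000 + -3.8065, 0.0000 + 1.7750) = (-3.8065, 1.7750)
link 1: phi[1] = 155 + -85 = 70 deg
  cos(70 deg) = 0.3420, sin(70 deg) = 0.9397
  joint[2] = (-3.8065, 1.7750) + 5.9 * (0.3420, 0.9397) = (-3.8065 + 2.0179, 1.7750 + 5.5442) = (-1.7886, 7.3192)
End effector: (-1.7886, 7.3192)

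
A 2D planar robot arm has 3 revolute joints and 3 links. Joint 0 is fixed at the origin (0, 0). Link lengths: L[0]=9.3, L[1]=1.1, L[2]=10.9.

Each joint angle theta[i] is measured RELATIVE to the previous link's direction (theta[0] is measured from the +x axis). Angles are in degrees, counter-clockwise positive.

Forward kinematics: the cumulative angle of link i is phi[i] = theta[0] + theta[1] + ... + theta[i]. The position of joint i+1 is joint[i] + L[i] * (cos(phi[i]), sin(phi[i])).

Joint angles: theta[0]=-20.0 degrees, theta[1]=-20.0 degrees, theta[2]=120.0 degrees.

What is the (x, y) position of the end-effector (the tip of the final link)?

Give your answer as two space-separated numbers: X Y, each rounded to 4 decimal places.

joint[0] = (0.0000, 0.0000)  (base)
link 0: phi[0] = -20 = -20 deg
  cos(-20 deg) = 0.9397, sin(-20 deg) = -0.3420
  joint[1] = (0.0000, 0.0000) + 9.3 * (0.9397, -0.3420) = (0.0000 + 8.7391, 0.0000 + -3.1808) = (8.7391, -3.1808)
link 1: phi[1] = -20 + -20 = -40 deg
  cos(-40 deg) = 0.7660, sin(-40 deg) = -0.6428
  joint[2] = (8.7391, -3.1808) + 1.1 * (0.7660, -0.6428) = (8.7391 + 0.8426, -3.1808 + -0.7071) = (9.5818, -3.8879)
link 2: phi[2] = -20 + -20 + 120 = 80 deg
  cos(80 deg) = 0.1736, sin(80 deg) = 0.9848
  joint[3] = (9.5818, -3.8879) + 10.9 * (0.1736, 0.9848) = (9.5818 + 1.8928, -3.8879 + 10.7344) = (11.4746, 6.8466)
End effector: (11.4746, 6.8466)

Answer: 11.4746 6.8466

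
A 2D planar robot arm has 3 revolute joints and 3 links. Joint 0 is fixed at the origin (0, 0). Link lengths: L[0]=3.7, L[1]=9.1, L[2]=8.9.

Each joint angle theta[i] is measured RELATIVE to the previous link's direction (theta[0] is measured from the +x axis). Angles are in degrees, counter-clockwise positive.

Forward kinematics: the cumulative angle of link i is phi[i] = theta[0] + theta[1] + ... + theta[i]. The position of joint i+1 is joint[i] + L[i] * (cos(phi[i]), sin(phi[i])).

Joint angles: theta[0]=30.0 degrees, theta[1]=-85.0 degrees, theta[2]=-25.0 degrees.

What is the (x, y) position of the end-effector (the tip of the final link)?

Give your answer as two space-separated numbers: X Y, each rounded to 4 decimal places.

joint[0] = (0.0000, 0.0000)  (base)
link 0: phi[0] = 30 = 30 deg
  cos(30 deg) = 0.8660, sin(30 deg) = 0.5000
  joint[1] = (0.0000, 0.0000) + 3.7 * (0.8660, 0.5000) = (0.0000 + 3.2043, 0.0000 + 1.8500) = (3.2043, 1.8500)
link 1: phi[1] = 30 + -85 = -55 deg
  cos(-55 deg) = 0.5736, sin(-55 deg) = -0.8192
  joint[2] = (3.2043, 1.8500) + 9.1 * (0.5736, -0.8192) = (3.2043 + 5.2195, 1.8500 + -7.4543) = (8.4238, -5.6043)
link 2: phi[2] = 30 + -85 + -25 = -80 deg
  cos(-80 deg) = 0.1736, sin(-80 deg) = -0.9848
  joint[3] = (8.4238, -5.6043) + 8.9 * (0.1736, -0.9848) = (8.4238 + 1.5455, -5.6043 + -8.7648) = (9.9693, -14.3691)
End effector: (9.9693, -14.3691)

Answer: 9.9693 -14.3691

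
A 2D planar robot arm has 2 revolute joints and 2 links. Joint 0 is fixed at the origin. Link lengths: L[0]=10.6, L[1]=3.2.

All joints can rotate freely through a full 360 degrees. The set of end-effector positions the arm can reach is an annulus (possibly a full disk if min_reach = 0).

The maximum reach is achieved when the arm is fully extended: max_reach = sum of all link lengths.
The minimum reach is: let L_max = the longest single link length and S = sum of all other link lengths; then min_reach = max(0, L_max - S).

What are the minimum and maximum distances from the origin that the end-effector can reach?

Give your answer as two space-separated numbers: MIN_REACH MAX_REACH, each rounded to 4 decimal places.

Answer: 7.4000 13.8000

Derivation:
Link lengths: [10.6, 3.2]
max_reach = 10.6 + 3.2 = 13.8
L_max = max([10.6, 3.2]) = 10.6
S (sum of others) = 13.8 - 10.6 = 3.2
min_reach = max(0, 10.6 - 3.2) = max(0, 7.4) = 7.4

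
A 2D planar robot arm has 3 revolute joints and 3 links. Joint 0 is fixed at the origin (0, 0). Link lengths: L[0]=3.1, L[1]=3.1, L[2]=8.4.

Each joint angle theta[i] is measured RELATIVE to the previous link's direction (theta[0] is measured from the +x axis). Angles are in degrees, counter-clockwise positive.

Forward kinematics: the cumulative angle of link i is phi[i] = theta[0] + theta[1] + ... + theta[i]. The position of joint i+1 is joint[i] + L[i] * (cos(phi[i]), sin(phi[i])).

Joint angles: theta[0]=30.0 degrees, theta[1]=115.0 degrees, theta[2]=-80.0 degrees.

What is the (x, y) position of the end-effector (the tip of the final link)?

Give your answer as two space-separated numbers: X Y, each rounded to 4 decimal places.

Answer: 3.6953 10.9411

Derivation:
joint[0] = (0.0000, 0.0000)  (base)
link 0: phi[0] = 30 = 30 deg
  cos(30 deg) = 0.8660, sin(30 deg) = 0.5000
  joint[1] = (0.0000, 0.0000) + 3.1 * (0.8660, 0.5000) = (0.0000 + 2.6847, 0.0000 + 1.5500) = (2.6847, 1.5500)
link 1: phi[1] = 30 + 115 = 145 deg
  cos(145 deg) = -0.8192, sin(145 deg) = 0.5736
  joint[2] = (2.6847, 1.5500) + 3.1 * (-0.8192, 0.5736) = (2.6847 + -2.5394, 1.5500 + 1.7781) = (0.1453, 3.3281)
link 2: phi[2] = 30 + 115 + -80 = 65 deg
  cos(65 deg) = 0.4226, sin(65 deg) = 0.9063
  joint[3] = (0.1453, 3.3281) + 8.4 * (0.4226, 0.9063) = (0.1453 + 3.5500, 3.3281 + 7.6130) = (3.6953, 10.9411)
End effector: (3.6953, 10.9411)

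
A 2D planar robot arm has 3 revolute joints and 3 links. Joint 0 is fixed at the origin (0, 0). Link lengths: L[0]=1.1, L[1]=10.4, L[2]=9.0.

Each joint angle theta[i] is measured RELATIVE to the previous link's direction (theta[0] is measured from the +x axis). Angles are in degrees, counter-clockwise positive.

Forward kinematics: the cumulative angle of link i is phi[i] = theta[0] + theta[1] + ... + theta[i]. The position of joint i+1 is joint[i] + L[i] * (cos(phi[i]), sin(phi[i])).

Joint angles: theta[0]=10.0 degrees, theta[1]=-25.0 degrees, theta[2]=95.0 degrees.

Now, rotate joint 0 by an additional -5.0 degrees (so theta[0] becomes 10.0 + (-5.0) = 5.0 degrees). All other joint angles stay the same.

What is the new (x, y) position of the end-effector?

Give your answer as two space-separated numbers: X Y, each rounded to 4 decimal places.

Answer: 13.1980 5.2322

Derivation:
joint[0] = (0.0000, 0.0000)  (base)
link 0: phi[0] = 5 = 5 deg
  cos(5 deg) = 0.9962, sin(5 deg) = 0.0872
  joint[1] = (0.0000, 0.0000) + 1.1 * (0.9962, 0.0872) = (0.0000 + 1.0958, 0.0000 + 0.0959) = (1.0958, 0.0959)
link 1: phi[1] = 5 + -25 = -20 deg
  cos(-20 deg) = 0.9397, sin(-20 deg) = -0.3420
  joint[2] = (1.0958, 0.0959) + 10.4 * (0.9397, -0.3420) = (1.0958 + 9.7728, 0.0959 + -3.5570) = (10.8686, -3.4611)
link 2: phi[2] = 5 + -25 + 95 = 75 deg
  cos(75 deg) = 0.2588, sin(75 deg) = 0.9659
  joint[3] = (10.8686, -3.4611) + 9 * (0.2588, 0.9659) = (10.8686 + 2.3294, -3.4611 + 8.6933) = (13.1980, 5.2322)
End effector: (13.1980, 5.2322)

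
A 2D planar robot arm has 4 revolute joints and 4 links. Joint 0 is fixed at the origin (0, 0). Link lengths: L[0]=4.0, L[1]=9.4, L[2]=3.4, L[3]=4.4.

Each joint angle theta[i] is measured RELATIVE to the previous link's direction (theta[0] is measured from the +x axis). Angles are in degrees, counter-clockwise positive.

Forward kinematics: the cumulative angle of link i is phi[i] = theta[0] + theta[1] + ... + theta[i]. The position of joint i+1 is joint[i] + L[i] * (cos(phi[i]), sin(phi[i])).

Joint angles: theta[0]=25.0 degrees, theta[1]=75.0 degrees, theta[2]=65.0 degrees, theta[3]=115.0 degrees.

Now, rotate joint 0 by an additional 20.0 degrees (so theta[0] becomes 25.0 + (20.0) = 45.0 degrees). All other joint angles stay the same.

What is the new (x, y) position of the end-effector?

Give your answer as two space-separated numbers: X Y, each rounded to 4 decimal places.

joint[0] = (0.0000, 0.0000)  (base)
link 0: phi[0] = 45 = 45 deg
  cos(45 deg) = 0.7071, sin(45 deg) = 0.7071
  joint[1] = (0.0000, 0.0000) + 4 * (0.7071, 0.7071) = (0.0000 + 2.8284, 0.0000 + 2.8284) = (2.8284, 2.8284)
link 1: phi[1] = 45 + 75 = 120 deg
  cos(120 deg) = -0.5000, sin(120 deg) = 0.8660
  joint[2] = (2.8284, 2.8284) + 9.4 * (-0.5000, 0.8660) = (2.8284 + -4.7000, 2.8284 + 8.1406) = (-1.8716, 10.9691)
link 2: phi[2] = 45 + 75 + 65 = 185 deg
  cos(185 deg) = -0.9962, sin(185 deg) = -0.0872
  joint[3] = (-1.8716, 10.9691) + 3.4 * (-0.9962, -0.0872) = (-1.8716 + -3.3871, 10.9691 + -0.2963) = (-5.2586, 10.6727)
link 3: phi[3] = 45 + 75 + 65 + 115 = 300 deg
  cos(300 deg) = 0.5000, sin(300 deg) = -0.8660
  joint[4] = (-5.2586, 10.6727) + 4.4 * (0.5000, -0.8660) = (-5.2586 + 2.2000, 10.6727 + -3.8105) = (-3.0586, 6.8622)
End effector: (-3.0586, 6.8622)

Answer: -3.0586 6.8622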